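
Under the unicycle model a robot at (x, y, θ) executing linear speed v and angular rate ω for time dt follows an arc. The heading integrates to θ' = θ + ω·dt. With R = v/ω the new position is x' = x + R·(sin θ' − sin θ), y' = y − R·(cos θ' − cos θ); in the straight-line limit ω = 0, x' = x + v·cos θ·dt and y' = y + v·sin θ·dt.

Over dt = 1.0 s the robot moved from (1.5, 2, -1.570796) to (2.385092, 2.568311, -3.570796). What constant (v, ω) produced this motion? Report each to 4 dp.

v = -1.2500, ω = -2.0000

Δθ = -3.570796 − -1.570796 = -2.000000
ω = Δθ/dt = -2.000000/1.0 = -2.0000
R = Δx/(sin θ' − sin θ) = 0.6250
v = R·ω = 0.6250·-2.0000 = -1.2500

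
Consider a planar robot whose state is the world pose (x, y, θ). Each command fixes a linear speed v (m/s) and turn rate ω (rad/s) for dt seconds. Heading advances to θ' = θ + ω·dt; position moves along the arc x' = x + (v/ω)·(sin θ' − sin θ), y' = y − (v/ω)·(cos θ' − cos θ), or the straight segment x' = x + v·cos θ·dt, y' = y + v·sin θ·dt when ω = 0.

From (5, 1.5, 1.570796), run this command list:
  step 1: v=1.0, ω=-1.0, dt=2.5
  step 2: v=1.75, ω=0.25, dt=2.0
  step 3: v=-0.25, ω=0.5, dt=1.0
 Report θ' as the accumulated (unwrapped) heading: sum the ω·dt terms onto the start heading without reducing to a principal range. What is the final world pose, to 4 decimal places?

step 1: θ'=-0.9292 (R=-1.0000) → pose (6.8011, 2.0985, -0.9292)
step 2: θ'=-0.4292 (R=7.0000) → pose (9.4961, -0.0773, -0.4292)
step 3: θ'=0.0708 (R=-0.5000) → pose (9.2527, -0.0332, 0.0708)

(9.2527, -0.0332, 0.0708)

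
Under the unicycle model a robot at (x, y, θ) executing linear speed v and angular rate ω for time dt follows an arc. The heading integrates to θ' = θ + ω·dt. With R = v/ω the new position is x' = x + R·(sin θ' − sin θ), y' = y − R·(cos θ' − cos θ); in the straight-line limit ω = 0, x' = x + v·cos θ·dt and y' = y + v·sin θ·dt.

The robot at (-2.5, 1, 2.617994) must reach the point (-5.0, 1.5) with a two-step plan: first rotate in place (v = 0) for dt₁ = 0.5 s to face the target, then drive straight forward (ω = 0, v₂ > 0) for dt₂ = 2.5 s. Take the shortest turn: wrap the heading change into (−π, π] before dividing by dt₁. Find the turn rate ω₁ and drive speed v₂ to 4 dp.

ω₁ = 0.6524, v₂ = 1.0198

heading to target = atan2(1.5−1, -5−-2.5) = 2.9442
Δθ = wrap(2.9442 − 2.6180) = 0.3262; ω₁ = Δθ/dt₁ = 0.6524
distance = √((-5−-2.5)² + (1.5−1)²) = 2.5495; v₂ = distance/dt₂ = 1.0198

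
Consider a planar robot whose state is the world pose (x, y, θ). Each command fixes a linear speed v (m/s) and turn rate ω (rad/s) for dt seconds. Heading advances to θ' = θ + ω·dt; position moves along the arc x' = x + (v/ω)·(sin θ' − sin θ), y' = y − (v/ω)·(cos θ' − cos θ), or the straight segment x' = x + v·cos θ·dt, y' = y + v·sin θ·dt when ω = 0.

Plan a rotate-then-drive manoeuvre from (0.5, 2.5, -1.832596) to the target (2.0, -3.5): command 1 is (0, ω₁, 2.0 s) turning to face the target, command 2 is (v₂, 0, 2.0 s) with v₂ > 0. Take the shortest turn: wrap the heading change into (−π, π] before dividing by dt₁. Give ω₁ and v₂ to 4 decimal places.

heading to target = atan2(-3.5−2.5, 2−0.5) = -1.3258
Δθ = wrap(-1.3258 − -1.8326) = 0.5068; ω₁ = Δθ/dt₁ = 0.2534
distance = √((2−0.5)² + (-3.5−2.5)²) = 6.1847; v₂ = distance/dt₂ = 3.0923

ω₁ = 0.2534, v₂ = 3.0923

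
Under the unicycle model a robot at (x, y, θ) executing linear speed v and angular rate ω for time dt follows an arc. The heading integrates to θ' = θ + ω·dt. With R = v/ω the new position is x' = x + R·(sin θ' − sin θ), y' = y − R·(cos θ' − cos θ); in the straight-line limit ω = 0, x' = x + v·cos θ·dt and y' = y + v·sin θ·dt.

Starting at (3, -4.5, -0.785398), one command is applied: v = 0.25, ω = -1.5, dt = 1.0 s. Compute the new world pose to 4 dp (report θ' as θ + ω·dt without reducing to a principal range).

θ' = -0.7854 + -1.5·1.0 = -2.2854
R = v/ω = 0.25/-1.5 = -0.1667
x' = 3 + -0.1667·(sin -2.2854 − sin -0.7854) = 3.0080
y' = -4.5 − -0.1667·(cos -2.2854 − cos -0.7854) = -4.7271

(3.0080, -4.7271, -2.2854)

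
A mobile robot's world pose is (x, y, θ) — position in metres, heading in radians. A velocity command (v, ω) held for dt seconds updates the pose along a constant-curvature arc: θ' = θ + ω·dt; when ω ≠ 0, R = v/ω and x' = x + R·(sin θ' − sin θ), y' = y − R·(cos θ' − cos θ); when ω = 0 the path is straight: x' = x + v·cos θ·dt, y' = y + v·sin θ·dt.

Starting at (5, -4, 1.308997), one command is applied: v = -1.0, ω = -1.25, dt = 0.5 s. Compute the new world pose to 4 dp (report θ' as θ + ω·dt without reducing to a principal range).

θ' = 1.3090 + -1.25·0.5 = 0.6840
R = v/ω = -1.0/-1.25 = 0.8000
x' = 5 + 0.8000·(sin 0.6840 − sin 1.3090) = 4.7328
y' = -4 − 0.8000·(cos 0.6840 − cos 1.3090) = -4.4130

(4.7328, -4.4130, 0.6840)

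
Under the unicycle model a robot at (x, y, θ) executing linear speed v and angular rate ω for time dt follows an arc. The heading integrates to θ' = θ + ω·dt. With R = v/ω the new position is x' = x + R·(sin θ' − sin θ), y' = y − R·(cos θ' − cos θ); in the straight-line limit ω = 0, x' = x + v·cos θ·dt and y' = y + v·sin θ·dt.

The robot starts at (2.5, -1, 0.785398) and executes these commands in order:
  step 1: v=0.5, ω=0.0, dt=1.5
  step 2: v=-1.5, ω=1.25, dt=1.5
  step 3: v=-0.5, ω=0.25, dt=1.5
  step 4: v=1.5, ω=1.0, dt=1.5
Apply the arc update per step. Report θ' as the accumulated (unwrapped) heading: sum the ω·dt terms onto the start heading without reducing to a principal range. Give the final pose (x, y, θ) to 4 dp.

(2.4016, -3.8252, 4.5354)

step 1: θ'=0.7854 (straight) → pose (3.0303, -0.4697, 0.7854)
step 2: θ'=2.6604 (R=-1.2000) → pose (3.3235, -2.3819, 2.6604)
step 3: θ'=3.0354 (R=-2.0000) → pose (4.0371, -2.5978, 3.0354)
step 4: θ'=4.5354 (R=1.5000) → pose (2.4016, -3.8252, 4.5354)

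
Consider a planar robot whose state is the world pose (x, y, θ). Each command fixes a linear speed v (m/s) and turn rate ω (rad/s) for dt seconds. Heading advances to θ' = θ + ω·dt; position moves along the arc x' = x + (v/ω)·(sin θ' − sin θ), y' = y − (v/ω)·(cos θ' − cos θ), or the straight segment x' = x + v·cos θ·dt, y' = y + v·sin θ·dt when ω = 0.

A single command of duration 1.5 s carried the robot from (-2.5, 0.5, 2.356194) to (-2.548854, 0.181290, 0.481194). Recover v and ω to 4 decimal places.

v = -0.2500, ω = -1.2500

Δθ = 0.481194 − 2.356194 = -1.875000
ω = Δθ/dt = -1.875000/1.5 = -1.2500
R = −Δy/(cos θ' − cos θ) = 0.2000
v = R·ω = 0.2000·-1.2500 = -0.2500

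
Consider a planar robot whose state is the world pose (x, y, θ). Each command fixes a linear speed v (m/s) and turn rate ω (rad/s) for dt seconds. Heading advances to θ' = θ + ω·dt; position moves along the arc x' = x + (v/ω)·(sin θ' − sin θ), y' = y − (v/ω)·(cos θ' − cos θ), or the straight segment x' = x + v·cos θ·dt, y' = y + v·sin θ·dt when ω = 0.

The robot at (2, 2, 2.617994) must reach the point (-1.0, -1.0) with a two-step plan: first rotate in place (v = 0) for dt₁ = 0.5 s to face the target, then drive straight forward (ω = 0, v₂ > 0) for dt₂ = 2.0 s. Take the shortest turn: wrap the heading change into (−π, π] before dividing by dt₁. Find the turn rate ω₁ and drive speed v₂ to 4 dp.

heading to target = atan2(-1−2, -1−2) = -2.3562
Δθ = wrap(-2.3562 − 2.6180) = 1.3090; ω₁ = Δθ/dt₁ = 2.6180
distance = √((-1−2)² + (-1−2)²) = 4.2426; v₂ = distance/dt₂ = 2.1213

ω₁ = 2.6180, v₂ = 2.1213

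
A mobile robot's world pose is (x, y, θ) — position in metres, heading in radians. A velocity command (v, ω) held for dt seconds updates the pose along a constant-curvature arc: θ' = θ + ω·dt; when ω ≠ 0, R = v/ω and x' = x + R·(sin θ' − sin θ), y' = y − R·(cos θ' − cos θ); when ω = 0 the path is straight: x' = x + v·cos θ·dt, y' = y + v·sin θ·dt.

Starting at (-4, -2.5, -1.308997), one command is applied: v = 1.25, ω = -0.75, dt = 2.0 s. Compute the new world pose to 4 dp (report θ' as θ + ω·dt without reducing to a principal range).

θ' = -1.3090 + -0.75·2.0 = -2.8090
R = v/ω = 1.25/-0.75 = -1.6667
x' = -4 + -1.6667·(sin -2.8090 − sin -1.3090) = -5.0657
y' = -2.5 − -1.6667·(cos -2.8090 − cos -1.3090) = -4.5067

(-5.0657, -4.5067, -2.8090)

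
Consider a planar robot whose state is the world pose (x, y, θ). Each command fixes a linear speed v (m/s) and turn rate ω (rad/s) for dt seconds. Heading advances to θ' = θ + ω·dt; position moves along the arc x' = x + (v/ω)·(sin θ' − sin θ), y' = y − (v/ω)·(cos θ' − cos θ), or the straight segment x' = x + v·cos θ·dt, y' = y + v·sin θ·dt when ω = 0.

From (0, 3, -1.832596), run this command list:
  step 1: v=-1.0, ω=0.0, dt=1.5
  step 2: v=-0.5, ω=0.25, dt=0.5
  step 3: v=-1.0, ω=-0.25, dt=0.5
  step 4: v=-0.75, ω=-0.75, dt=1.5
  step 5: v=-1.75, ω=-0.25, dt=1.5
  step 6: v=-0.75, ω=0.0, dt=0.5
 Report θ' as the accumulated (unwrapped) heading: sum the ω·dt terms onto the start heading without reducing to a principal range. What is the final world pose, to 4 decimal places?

(4.2974, 5.8275, -3.3326)

step 1: θ'=-1.8326 (straight) → pose (0.3882, 4.4489, -1.8326)
step 2: θ'=-1.7076 (R=-2.0000) → pose (0.4377, 4.6938, -1.7076)
step 3: θ'=-1.8326 (R=4.0000) → pose (0.5366, 5.1836, -1.8326)
step 4: θ'=-2.9576 (R=1.0000) → pose (1.3196, 5.9079, -2.9576)
step 5: θ'=-3.3326 (R=7.0000) → pose (3.9292, 5.8987, -3.3326)
step 6: θ'=-3.3326 (straight) → pose (4.2974, 5.8275, -3.3326)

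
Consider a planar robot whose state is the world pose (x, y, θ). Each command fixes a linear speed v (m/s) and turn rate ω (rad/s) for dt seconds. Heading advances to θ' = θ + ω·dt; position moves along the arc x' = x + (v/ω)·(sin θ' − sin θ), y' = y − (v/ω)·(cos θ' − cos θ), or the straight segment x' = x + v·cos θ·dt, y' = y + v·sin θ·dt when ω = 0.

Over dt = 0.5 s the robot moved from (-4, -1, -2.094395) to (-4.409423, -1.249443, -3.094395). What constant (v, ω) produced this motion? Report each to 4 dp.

Δθ = -3.094395 − -2.094395 = -1.000000
ω = Δθ/dt = -1.000000/0.5 = -2.0000
R = Δx/(sin θ' − sin θ) = -0.5000
v = R·ω = -0.5000·-2.0000 = 1.0000

v = 1.0000, ω = -2.0000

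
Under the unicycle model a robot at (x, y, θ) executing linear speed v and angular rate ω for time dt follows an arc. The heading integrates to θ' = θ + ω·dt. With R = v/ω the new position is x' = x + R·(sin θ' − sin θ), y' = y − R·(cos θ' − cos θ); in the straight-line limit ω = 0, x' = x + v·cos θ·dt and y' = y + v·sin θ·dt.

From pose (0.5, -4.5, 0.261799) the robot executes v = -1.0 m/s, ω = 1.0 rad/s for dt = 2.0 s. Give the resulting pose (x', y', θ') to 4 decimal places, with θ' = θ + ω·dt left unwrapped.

θ' = 0.2618 + 1.0·2.0 = 2.2618
R = v/ω = -1.0/1.0 = -1.0000
x' = 0.5 + -1.0000·(sin 2.2618 − sin 0.2618) = -0.0118
y' = -4.5 − -1.0000·(cos 2.2618 − cos 0.2618) = -6.1032

(-0.0118, -6.1032, 2.2618)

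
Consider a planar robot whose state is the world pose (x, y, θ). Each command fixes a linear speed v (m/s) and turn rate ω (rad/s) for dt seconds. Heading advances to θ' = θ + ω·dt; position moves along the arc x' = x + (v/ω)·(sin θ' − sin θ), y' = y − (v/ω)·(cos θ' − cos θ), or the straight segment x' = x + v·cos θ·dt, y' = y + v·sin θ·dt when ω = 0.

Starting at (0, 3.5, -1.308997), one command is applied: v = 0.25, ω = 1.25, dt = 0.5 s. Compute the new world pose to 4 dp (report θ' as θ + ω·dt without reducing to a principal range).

(0.0668, 3.3968, -0.6840)

θ' = -1.3090 + 1.25·0.5 = -0.6840
R = v/ω = 0.25/1.25 = 0.2000
x' = 0 + 0.2000·(sin -0.6840 − sin -1.3090) = 0.0668
y' = 3.5 − 0.2000·(cos -0.6840 − cos -1.3090) = 3.3968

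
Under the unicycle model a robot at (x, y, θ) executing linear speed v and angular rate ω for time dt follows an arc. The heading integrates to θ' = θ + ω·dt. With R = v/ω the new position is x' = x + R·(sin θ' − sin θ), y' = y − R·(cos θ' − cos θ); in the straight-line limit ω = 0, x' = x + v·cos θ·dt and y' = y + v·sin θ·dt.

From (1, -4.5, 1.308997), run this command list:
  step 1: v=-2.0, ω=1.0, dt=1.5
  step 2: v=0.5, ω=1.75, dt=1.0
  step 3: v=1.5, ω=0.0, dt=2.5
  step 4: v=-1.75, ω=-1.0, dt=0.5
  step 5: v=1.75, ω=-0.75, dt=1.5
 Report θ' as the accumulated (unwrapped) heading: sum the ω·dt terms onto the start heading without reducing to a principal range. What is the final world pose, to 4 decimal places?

step 1: θ'=2.8090 (R=-2.0000) → pose (2.2789, -6.9080, 2.8090)
step 2: θ'=4.5590 (R=0.2857) → pose (1.9032, -7.1344, 4.5590)
step 3: θ'=4.5590 (straight) → pose (1.3302, -10.8404, 4.5590)
step 4: θ'=4.0590 (R=1.7500) → pose (1.6702, -10.0440, 4.0590)
step 5: θ'=2.9340 (R=-2.3333) → pose (-0.6635, -10.9088, 2.9340)

(-0.6635, -10.9088, 2.9340)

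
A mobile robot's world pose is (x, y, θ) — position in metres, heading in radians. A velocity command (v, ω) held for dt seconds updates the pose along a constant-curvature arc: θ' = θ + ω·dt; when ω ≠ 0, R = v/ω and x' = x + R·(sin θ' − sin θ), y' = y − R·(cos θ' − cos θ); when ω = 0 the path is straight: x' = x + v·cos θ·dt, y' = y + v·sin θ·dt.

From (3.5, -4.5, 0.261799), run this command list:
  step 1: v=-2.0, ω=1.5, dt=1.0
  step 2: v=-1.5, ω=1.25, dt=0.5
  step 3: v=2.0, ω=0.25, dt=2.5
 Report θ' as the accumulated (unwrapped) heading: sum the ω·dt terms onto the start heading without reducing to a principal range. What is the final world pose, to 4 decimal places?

step 1: θ'=1.7618 (R=-1.3333) → pose (2.5360, -6.0410, 1.7618)
step 2: θ'=2.3868 (R=-1.2000) → pose (2.8920, -6.6873, 2.3868)
step 3: θ'=3.0118 (R=8.0000) → pose (-1.5537, -4.5819, 3.0118)

(-1.5537, -4.5819, 3.0118)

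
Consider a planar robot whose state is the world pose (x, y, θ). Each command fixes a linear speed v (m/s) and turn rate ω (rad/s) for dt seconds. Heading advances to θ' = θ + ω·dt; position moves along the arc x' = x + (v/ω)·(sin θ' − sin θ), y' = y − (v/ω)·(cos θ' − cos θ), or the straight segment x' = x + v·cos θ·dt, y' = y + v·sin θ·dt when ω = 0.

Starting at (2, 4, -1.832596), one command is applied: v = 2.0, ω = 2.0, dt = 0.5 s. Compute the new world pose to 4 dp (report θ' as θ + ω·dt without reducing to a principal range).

θ' = -1.8326 + 2.0·0.5 = -0.8326
R = v/ω = 2.0/2.0 = 1.0000
x' = 2 + 1.0000·(sin -0.8326 − sin -1.8326) = 2.2262
y' = 4 − 1.0000·(cos -0.8326 − cos -1.8326) = 3.0682

(2.2262, 3.0682, -0.8326)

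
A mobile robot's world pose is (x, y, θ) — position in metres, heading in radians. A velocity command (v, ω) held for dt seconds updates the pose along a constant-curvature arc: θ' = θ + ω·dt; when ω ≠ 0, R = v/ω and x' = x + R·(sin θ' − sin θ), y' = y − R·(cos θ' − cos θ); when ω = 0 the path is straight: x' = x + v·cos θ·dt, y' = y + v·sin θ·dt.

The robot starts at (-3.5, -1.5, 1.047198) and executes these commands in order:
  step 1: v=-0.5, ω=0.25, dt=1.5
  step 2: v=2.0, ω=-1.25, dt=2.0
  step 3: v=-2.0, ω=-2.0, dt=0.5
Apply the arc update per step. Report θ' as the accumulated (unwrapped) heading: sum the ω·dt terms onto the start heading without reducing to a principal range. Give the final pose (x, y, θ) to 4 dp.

(-0.7474, -0.7247, -2.0778)

step 1: θ'=1.4222 (R=-2.0000) → pose (-3.7459, -2.2039, 1.4222)
step 2: θ'=-1.0778 (R=-1.6000) → pose (-0.7541, -1.6836, -1.0778)
step 3: θ'=-2.0778 (R=1.0000) → pose (-0.7474, -0.7247, -2.0778)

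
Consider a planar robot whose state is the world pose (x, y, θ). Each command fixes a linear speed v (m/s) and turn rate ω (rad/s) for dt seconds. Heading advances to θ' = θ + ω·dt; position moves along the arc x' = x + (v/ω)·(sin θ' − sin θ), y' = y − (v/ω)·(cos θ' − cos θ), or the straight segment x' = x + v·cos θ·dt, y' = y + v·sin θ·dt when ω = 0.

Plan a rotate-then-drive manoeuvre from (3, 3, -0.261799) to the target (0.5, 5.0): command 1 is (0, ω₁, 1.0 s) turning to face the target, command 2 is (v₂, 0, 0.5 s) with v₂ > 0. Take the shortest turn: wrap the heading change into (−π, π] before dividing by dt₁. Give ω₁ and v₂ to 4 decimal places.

heading to target = atan2(5−3, 0.5−3) = 2.4669
Δθ = wrap(2.4669 − -0.2618) = 2.7287; ω₁ = Δθ/dt₁ = 2.7287
distance = √((0.5−3)² + (5−3)²) = 3.2016; v₂ = distance/dt₂ = 6.4031

ω₁ = 2.7287, v₂ = 6.4031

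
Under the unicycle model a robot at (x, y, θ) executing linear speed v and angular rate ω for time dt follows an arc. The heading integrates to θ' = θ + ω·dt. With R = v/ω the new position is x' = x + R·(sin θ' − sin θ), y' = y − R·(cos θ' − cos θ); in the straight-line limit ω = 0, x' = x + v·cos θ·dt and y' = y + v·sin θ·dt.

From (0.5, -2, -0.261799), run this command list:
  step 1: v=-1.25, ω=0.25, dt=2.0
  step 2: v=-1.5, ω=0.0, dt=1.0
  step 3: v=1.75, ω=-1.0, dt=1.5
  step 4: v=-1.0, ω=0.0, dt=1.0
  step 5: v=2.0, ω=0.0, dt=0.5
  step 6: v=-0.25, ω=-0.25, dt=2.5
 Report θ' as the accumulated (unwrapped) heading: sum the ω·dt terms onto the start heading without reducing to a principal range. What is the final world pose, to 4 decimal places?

(-1.3493, -2.8783, -1.8868)

step 1: θ'=0.2382 (R=-5.0000) → pose (-1.9739, -1.9708, 0.2382)
step 2: θ'=0.2382 (straight) → pose (-3.4315, -2.3247, 0.2382)
step 3: θ'=-1.2618 (R=-1.7500) → pose (-1.3515, -3.4931, -1.2618)
step 4: θ'=-1.2618 (straight) → pose (-1.6556, -2.5405, -1.2618)
step 5: θ'=-1.2618 (straight) → pose (-1.3515, -3.4931, -1.2618)
step 6: θ'=-1.8868 (R=1.0000) → pose (-1.3493, -2.8783, -1.8868)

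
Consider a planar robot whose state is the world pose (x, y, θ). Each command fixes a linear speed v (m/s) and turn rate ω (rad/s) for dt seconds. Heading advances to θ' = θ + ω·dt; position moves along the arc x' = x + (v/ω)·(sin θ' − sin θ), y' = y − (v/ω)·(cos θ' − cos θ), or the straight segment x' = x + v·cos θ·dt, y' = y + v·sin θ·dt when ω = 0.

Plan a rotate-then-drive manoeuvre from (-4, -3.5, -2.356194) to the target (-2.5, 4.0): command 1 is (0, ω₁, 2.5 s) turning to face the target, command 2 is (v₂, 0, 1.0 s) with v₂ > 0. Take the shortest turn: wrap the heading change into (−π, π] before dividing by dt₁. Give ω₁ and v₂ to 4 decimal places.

heading to target = atan2(4−-3.5, -2.5−-4) = 1.3734
Δθ = wrap(1.3734 − -2.3562) = -2.5536; ω₁ = Δθ/dt₁ = -1.0214
distance = √((-2.5−-4)² + (4−-3.5)²) = 7.6485; v₂ = distance/dt₂ = 7.6485

ω₁ = -1.0214, v₂ = 7.6485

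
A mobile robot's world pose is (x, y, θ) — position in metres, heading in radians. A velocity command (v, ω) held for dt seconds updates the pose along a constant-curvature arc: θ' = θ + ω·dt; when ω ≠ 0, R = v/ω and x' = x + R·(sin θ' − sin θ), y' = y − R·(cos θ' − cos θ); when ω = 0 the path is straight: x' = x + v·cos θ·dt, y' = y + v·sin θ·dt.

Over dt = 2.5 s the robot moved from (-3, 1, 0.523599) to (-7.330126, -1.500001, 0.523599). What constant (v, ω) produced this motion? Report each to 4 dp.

Δθ = 0.523599 − 0.523599 = 0.000000
ω = Δθ/dt = 0.000000/2.5 = 0.0000
ω = 0 → v = (Δx·cos θ + Δy·sin θ)/dt = -2.0000

v = -2.0000, ω = 0.0000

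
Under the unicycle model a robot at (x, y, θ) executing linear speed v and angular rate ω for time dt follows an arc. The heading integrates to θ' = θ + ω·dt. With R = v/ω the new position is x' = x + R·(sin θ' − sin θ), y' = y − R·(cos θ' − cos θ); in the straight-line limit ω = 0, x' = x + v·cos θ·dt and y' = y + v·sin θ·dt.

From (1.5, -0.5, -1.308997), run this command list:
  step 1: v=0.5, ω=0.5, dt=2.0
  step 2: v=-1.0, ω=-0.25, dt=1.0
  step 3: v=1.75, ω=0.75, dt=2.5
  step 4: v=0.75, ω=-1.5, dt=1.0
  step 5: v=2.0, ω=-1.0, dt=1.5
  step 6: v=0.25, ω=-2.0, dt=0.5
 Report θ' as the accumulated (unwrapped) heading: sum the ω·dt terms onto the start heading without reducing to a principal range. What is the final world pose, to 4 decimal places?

(6.8800, -1.3090, -2.6840)

step 1: θ'=-0.3090 (R=1.0000) → pose (2.1618, -1.1938, -0.3090)
step 2: θ'=-0.5590 (R=4.0000) → pose (1.2569, -0.7744, -0.5590)
step 3: θ'=1.3160 (R=2.3333) → pose (4.7523, 0.6157, 1.3160)
step 4: θ'=-0.1840 (R=-0.5000) → pose (5.3277, 0.9812, -0.1840)
step 5: θ'=-1.6840 (R=-2.0000) → pose (6.9490, -1.2110, -1.6840)
step 6: θ'=-2.6840 (R=-0.1250) → pose (6.8800, -1.3090, -2.6840)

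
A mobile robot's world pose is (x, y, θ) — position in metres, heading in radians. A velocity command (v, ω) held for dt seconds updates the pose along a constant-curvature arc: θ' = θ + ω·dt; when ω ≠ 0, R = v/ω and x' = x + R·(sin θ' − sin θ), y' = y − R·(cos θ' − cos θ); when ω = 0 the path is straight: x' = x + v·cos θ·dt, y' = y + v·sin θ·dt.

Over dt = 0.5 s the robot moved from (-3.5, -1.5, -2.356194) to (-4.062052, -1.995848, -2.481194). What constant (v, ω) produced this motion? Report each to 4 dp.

v = 1.5000, ω = -0.2500

Δθ = -2.481194 − -2.356194 = -0.125000
ω = Δθ/dt = -0.125000/0.5 = -0.2500
R = Δx/(sin θ' − sin θ) = -6.0000
v = R·ω = -6.0000·-0.2500 = 1.5000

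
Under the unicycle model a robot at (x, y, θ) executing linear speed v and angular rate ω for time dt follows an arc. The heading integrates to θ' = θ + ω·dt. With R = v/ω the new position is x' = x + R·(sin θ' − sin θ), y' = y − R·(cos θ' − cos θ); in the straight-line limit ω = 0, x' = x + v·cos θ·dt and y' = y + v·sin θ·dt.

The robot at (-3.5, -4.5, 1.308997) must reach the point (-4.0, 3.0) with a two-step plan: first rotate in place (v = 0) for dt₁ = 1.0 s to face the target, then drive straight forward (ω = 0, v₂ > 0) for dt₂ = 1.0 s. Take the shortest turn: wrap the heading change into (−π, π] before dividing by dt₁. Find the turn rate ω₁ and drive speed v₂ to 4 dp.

heading to target = atan2(3−-4.5, -4−-3.5) = 1.6374
Δθ = wrap(1.6374 − 1.3090) = 0.3284; ω₁ = Δθ/dt₁ = 0.3284
distance = √((-4−-3.5)² + (3−-4.5)²) = 7.5166; v₂ = distance/dt₂ = 7.5166

ω₁ = 0.3284, v₂ = 7.5166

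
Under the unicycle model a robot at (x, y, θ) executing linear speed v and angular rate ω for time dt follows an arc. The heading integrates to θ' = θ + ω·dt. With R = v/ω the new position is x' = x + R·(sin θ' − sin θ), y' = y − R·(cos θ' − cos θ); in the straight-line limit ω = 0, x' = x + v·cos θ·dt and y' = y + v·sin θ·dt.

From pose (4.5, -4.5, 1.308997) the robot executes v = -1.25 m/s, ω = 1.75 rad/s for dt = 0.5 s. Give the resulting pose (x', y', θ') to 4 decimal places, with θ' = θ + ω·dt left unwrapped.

θ' = 1.3090 + 1.75·0.5 = 2.1840
R = v/ω = -1.25/1.75 = -0.7143
x' = 4.5 + -0.7143·(sin 2.1840 − sin 1.3090) = 4.6058
y' = -4.5 − -0.7143·(cos 2.1840 − cos 1.3090) = -5.0959

(4.6058, -5.0959, 2.1840)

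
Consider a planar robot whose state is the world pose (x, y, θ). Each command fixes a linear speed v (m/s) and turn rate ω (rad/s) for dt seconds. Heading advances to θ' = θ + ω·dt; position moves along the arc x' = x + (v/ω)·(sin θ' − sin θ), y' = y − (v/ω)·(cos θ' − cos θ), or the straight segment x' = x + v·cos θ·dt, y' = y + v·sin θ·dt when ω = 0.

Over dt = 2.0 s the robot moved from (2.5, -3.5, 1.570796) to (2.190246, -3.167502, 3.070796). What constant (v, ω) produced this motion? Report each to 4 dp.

Δθ = 3.070796 − 1.570796 = 1.500000
ω = Δθ/dt = 1.500000/2.0 = 0.7500
R = −Δy/(cos θ' − cos θ) = 0.3333
v = R·ω = 0.3333·0.7500 = 0.2500

v = 0.2500, ω = 0.7500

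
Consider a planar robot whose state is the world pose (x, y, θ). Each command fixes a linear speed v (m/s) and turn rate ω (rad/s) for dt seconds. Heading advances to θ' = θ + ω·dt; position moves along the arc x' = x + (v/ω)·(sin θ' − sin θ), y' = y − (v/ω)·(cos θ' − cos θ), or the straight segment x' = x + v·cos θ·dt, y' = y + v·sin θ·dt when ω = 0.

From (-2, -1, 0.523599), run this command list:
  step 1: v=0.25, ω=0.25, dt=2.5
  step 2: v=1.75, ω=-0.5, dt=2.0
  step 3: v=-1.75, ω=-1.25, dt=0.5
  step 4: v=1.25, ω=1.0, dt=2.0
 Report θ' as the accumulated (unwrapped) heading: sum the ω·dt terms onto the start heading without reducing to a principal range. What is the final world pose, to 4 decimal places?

step 1: θ'=1.1486 (R=1.0000) → pose (-1.5878, -0.5437, 1.1486)
step 2: θ'=0.1486 (R=-3.5000) → pose (1.0867, 1.4835, 0.1486)
step 3: θ'=-0.4764 (R=1.4000) → pose (0.2374, 1.6240, -0.4764)
step 4: θ'=1.5236 (R=1.2500) → pose (2.0592, 2.6758, 1.5236)

(2.0592, 2.6758, 1.5236)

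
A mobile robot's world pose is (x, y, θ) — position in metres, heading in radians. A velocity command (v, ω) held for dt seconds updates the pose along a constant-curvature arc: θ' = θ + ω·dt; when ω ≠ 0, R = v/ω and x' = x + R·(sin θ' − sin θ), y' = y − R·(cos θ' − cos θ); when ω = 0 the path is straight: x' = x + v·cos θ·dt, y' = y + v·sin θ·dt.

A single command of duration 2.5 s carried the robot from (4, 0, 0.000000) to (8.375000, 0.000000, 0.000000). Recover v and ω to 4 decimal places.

Δθ = 0.000000 − 0.000000 = 0.000000
ω = Δθ/dt = 0.000000/2.5 = 0.0000
ω = 0 → v = (Δx·cos θ + Δy·sin θ)/dt = 1.7500

v = 1.7500, ω = 0.0000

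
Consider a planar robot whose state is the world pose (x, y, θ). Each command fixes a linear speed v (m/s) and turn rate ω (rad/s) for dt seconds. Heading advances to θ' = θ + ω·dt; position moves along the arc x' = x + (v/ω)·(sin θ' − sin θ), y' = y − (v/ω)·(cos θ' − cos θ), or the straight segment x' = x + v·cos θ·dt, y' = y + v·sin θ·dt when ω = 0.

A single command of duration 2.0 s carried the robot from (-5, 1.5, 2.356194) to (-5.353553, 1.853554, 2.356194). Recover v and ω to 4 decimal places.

v = 0.2500, ω = 0.0000

Δθ = 2.356194 − 2.356194 = 0.000000
ω = Δθ/dt = 0.000000/2.0 = 0.0000
ω = 0 → v = (Δx·cos θ + Δy·sin θ)/dt = 0.2500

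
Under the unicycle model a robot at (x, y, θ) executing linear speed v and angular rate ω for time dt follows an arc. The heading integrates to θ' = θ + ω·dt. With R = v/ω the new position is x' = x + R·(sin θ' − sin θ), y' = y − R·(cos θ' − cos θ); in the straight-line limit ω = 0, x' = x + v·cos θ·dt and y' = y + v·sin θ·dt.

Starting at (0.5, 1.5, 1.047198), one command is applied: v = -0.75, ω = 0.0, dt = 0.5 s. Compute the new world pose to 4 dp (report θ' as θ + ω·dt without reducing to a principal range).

θ' = 1.0472 + 0.0·0.5 = 1.0472
ω = 0 → straight: x' = 0.5 + -0.75·cos(1.0472)·0.5 = 0.3125
y' = 1.5 + -0.75·sin(1.0472)·0.5 = 1.1752

(0.3125, 1.1752, 1.0472)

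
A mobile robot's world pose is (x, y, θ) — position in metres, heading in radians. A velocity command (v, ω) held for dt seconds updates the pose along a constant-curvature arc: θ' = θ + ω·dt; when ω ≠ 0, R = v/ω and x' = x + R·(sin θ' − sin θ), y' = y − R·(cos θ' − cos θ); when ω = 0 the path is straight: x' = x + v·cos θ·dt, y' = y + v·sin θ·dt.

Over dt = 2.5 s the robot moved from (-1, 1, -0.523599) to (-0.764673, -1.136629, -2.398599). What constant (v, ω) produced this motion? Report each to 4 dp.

Δθ = -2.398599 − -0.523599 = -1.875000
ω = Δθ/dt = -1.875000/2.5 = -0.7500
R = −Δy/(cos θ' − cos θ) = -1.3333
v = R·ω = -1.3333·-0.7500 = 1.0000

v = 1.0000, ω = -0.7500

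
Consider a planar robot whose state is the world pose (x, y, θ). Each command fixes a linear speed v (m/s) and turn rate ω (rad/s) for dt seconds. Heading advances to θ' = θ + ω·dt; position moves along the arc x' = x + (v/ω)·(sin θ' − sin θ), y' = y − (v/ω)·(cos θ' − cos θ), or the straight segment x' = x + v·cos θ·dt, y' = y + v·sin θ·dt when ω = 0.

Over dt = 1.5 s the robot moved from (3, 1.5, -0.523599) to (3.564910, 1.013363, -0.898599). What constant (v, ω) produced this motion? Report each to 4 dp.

Δθ = -0.898599 − -0.523599 = -0.375000
ω = Δθ/dt = -0.375000/1.5 = -0.2500
R = Δx/(sin θ' − sin θ) = -2.0000
v = R·ω = -2.0000·-0.2500 = 0.5000

v = 0.5000, ω = -0.2500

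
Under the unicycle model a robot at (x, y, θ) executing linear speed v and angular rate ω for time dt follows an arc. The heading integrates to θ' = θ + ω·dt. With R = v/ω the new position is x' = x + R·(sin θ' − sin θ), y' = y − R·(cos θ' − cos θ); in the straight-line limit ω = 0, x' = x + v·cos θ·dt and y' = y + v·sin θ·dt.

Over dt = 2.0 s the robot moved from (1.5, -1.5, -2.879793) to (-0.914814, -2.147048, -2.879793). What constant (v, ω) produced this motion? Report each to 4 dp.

v = 1.2500, ω = 0.0000

Δθ = -2.879793 − -2.879793 = 0.000000
ω = Δθ/dt = 0.000000/2.0 = 0.0000
ω = 0 → v = (Δx·cos θ + Δy·sin θ)/dt = 1.2500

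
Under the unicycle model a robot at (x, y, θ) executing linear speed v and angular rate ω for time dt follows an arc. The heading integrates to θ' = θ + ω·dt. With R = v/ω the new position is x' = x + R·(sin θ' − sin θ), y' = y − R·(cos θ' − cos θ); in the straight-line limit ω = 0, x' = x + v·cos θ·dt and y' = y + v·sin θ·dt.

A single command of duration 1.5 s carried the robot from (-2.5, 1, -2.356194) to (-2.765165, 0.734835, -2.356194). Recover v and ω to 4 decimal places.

v = 0.2500, ω = 0.0000

Δθ = -2.356194 − -2.356194 = 0.000000
ω = Δθ/dt = 0.000000/1.5 = 0.0000
ω = 0 → v = (Δx·cos θ + Δy·sin θ)/dt = 0.2500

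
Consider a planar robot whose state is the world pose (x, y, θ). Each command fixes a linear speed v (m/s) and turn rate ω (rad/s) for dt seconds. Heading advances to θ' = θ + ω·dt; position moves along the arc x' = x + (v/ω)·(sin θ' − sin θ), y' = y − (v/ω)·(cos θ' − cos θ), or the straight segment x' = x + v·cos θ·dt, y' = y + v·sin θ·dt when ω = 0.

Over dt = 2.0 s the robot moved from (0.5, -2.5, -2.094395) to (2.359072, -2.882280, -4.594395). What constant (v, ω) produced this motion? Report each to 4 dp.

Δθ = -4.594395 − -2.094395 = -2.500000
ω = Δθ/dt = -2.500000/2.0 = -1.2500
R = Δx/(sin θ' − sin θ) = 1.0000
v = R·ω = 1.0000·-1.2500 = -1.2500

v = -1.2500, ω = -1.2500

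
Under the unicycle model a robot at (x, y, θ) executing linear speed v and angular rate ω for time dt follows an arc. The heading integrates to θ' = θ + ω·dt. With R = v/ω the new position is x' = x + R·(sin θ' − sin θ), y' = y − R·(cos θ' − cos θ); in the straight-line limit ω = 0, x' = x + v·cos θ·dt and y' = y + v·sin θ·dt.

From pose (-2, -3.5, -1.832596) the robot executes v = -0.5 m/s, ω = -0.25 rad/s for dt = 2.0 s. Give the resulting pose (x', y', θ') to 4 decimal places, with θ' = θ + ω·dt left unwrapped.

(-1.5153, -2.6372, -2.3326)

θ' = -1.8326 + -0.25·2.0 = -2.3326
R = v/ω = -0.5/-0.25 = 2.0000
x' = -2 + 2.0000·(sin -2.3326 − sin -1.8326) = -1.5153
y' = -3.5 − 2.0000·(cos -2.3326 − cos -1.8326) = -2.6372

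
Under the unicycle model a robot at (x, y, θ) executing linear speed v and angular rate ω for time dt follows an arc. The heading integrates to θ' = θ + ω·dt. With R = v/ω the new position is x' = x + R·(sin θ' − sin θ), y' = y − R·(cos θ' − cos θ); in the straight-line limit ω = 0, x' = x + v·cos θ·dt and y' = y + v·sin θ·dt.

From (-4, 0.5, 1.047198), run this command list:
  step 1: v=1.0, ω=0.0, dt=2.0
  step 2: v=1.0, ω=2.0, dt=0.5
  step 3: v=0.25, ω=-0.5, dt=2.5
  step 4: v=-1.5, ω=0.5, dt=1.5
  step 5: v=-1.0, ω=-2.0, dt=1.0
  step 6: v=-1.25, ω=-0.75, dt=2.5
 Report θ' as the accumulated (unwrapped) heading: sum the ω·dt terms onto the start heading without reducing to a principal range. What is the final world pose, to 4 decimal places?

step 1: θ'=1.0472 (straight) → pose (-3.0000, 2.2321, 1.0472)
step 2: θ'=2.0472 (R=0.5000) → pose (-2.9887, 2.7113, 2.0472)
step 3: θ'=0.7972 (R=-0.5000) → pose (-2.9021, 3.2900, 0.7972)
step 4: θ'=1.5472 (R=-3.0000) → pose (-3.7550, 1.2646, 1.5472)
step 5: θ'=-0.4528 (R=0.5000) → pose (-4.4736, 0.8268, -0.4528)
step 6: θ'=-2.3278 (R=1.6667) → pose (-4.9560, 3.4701, -2.3278)

(-4.9560, 3.4701, -2.3278)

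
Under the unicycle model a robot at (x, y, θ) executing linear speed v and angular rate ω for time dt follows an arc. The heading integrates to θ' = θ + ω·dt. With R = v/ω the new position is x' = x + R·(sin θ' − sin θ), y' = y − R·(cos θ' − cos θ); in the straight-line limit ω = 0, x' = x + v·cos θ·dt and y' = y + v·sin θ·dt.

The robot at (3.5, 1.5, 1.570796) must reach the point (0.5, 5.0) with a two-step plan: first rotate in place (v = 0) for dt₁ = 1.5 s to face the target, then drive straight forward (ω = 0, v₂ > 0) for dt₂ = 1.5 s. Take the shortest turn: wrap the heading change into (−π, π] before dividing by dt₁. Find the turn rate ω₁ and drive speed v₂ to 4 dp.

heading to target = atan2(5−1.5, 0.5−3.5) = 2.2794
Δθ = wrap(2.2794 − 1.5708) = 0.7086; ω₁ = Δθ/dt₁ = 0.4724
distance = √((0.5−3.5)² + (5−1.5)²) = 4.6098; v₂ = distance/dt₂ = 3.0732

ω₁ = 0.4724, v₂ = 3.0732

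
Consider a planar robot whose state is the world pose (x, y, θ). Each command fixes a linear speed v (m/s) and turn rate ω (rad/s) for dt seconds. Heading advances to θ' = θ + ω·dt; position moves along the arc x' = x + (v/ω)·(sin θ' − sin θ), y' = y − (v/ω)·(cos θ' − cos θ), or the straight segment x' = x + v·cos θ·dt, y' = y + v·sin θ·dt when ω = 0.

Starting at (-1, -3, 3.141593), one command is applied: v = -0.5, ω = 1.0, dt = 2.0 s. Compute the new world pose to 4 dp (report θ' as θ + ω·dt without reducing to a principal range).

(-0.5454, -2.2919, 5.1416)

θ' = 3.1416 + 1.0·2.0 = 5.1416
R = v/ω = -0.5/1.0 = -0.5000
x' = -1 + -0.5000·(sin 5.1416 − sin 3.1416) = -0.5454
y' = -3 − -0.5000·(cos 5.1416 − cos 3.1416) = -2.2919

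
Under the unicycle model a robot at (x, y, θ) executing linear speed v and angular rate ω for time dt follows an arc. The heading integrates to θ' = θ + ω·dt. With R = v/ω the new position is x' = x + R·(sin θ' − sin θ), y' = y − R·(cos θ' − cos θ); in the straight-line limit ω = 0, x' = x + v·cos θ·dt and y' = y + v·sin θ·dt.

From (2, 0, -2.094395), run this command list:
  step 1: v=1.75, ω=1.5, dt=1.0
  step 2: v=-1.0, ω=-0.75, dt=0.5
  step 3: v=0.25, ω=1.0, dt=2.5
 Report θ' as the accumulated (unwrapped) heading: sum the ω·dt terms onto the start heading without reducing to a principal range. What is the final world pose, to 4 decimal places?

step 1: θ'=-0.5944 (R=1.1667) → pose (2.3570, -1.5499, -0.5944)
step 2: θ'=-0.9694 (R=1.3333) → pose (2.0043, -1.1996, -0.9694)
step 3: θ'=1.5306 (R=0.2500) → pose (2.4602, -1.0682, 1.5306)

(2.4602, -1.0682, 1.5306)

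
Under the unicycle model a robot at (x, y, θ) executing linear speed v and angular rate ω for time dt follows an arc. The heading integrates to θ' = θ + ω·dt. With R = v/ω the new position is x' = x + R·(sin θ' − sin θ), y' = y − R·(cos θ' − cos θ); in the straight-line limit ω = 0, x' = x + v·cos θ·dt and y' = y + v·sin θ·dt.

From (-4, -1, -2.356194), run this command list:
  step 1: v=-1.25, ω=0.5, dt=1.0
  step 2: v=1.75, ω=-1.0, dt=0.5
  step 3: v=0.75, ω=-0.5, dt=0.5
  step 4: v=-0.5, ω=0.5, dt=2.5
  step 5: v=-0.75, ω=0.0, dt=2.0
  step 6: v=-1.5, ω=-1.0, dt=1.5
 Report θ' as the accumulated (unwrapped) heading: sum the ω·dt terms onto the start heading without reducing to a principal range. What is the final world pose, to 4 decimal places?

step 1: θ'=-1.8562 (R=-2.5000) → pose (-3.3689, 0.0639, -1.8562)
step 2: θ'=-2.3562 (R=-1.7500) → pose (-3.8107, -0.6808, -2.3562)
step 3: θ'=-2.6062 (R=-1.5000) → pose (-4.1061, -0.9103, -2.6062)
step 4: θ'=-1.3562 (R=-1.0000) → pose (-3.6392, 0.1628, -1.3562)
step 5: θ'=-1.3562 (straight) → pose (-3.9586, 1.6284, -1.3562)
step 6: θ'=-2.8562 (R=1.5000) → pose (-2.9153, 3.3871, -2.8562)

(-2.9153, 3.3871, -2.8562)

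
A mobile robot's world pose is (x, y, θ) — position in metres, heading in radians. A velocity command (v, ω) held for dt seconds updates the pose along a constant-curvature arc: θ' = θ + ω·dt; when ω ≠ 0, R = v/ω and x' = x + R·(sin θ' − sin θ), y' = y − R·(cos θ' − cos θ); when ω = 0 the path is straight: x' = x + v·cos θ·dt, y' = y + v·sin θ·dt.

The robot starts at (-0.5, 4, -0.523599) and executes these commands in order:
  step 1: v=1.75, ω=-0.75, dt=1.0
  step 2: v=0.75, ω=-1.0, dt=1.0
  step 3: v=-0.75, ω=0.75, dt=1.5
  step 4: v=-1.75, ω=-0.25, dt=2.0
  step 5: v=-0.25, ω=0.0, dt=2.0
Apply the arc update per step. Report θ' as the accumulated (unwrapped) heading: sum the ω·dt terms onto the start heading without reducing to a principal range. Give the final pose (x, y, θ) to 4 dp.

step 1: θ'=-1.2736 (R=-2.3333) → pose (0.5644, 2.6626, -1.2736)
step 2: θ'=-2.2736 (R=-0.7500) → pose (0.4195, 1.9582, -2.2736)
step 3: θ'=-1.1486 (R=-1.0000) → pose (0.5687, 3.0143, -1.1486)
step 4: θ'=-1.6486 (R=7.0000) → pose (-0.0248, 6.4267, -1.6486)
step 5: θ'=-1.6486 (straight) → pose (0.0141, 6.9252, -1.6486)

(0.0141, 6.9252, -1.6486)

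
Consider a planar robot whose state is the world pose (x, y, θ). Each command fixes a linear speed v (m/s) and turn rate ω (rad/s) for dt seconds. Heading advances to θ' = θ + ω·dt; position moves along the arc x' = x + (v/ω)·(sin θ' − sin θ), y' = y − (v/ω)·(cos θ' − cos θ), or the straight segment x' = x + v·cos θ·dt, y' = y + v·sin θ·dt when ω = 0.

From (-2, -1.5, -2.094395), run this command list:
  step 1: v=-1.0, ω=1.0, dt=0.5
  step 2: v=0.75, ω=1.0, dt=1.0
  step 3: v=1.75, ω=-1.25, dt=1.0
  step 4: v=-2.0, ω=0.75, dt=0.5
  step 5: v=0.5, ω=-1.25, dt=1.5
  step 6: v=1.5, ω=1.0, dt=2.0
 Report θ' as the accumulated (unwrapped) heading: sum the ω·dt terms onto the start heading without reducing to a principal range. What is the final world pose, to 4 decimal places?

(-3.1295, -4.4486, -1.3444)

step 1: θ'=-1.5944 (R=-1.0000) → pose (-1.8663, -1.0236, -1.5944)
step 2: θ'=-0.5944 (R=0.7500) → pose (-1.5365, -1.6627, -0.5944)
step 3: θ'=-1.8444 (R=-1.4000) → pose (-0.9726, -3.2008, -1.8444)
step 4: θ'=-1.4694 (R=-2.6667) → pose (-0.8871, -2.2104, -1.4694)
step 5: θ'=-3.3444 (R=-0.4000) → pose (-1.3656, -2.6426, -3.3444)
step 6: θ'=-1.3444 (R=1.5000) → pose (-3.1295, -4.4486, -1.3444)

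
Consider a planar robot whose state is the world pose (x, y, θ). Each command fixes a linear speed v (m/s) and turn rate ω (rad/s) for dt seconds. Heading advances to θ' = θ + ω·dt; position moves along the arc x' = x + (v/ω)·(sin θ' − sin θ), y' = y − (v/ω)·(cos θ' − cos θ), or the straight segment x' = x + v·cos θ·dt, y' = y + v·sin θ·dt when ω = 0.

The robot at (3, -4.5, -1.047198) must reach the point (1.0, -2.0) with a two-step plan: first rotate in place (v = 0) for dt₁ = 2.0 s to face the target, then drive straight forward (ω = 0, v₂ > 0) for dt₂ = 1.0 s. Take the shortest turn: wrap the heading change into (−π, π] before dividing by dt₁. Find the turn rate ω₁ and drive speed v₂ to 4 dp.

ω₁ = -1.4952, v₂ = 3.2016

heading to target = atan2(-2−-4.5, 1−3) = 2.2455
Δθ = wrap(2.2455 − -1.0472) = -2.9905; ω₁ = Δθ/dt₁ = -1.4952
distance = √((1−3)² + (-2−-4.5)²) = 3.2016; v₂ = distance/dt₂ = 3.2016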